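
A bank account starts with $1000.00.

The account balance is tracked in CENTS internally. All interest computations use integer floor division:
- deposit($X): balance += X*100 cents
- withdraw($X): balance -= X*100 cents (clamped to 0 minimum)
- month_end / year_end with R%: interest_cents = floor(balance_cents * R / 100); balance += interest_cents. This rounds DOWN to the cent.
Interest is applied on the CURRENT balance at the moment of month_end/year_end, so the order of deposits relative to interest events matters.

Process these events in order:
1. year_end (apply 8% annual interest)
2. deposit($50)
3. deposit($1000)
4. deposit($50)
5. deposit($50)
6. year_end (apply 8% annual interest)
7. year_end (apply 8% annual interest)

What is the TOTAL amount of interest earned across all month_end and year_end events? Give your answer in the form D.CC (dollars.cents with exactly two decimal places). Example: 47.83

Answer: 451.07

Derivation:
After 1 (year_end (apply 8% annual interest)): balance=$1080.00 total_interest=$80.00
After 2 (deposit($50)): balance=$1130.00 total_interest=$80.00
After 3 (deposit($1000)): balance=$2130.00 total_interest=$80.00
After 4 (deposit($50)): balance=$2180.00 total_interest=$80.00
After 5 (deposit($50)): balance=$2230.00 total_interest=$80.00
After 6 (year_end (apply 8% annual interest)): balance=$2408.40 total_interest=$258.40
After 7 (year_end (apply 8% annual interest)): balance=$2601.07 total_interest=$451.07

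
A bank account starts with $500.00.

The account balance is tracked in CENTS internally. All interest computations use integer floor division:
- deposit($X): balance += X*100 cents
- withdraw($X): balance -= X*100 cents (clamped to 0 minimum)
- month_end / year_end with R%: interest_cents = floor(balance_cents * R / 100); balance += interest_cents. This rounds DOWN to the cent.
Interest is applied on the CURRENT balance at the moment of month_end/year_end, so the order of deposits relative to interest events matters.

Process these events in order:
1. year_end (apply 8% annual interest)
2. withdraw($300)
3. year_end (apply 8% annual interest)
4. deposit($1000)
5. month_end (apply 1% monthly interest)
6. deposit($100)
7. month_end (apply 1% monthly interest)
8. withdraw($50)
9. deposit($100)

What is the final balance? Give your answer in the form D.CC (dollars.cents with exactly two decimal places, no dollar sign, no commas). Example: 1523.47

After 1 (year_end (apply 8% annual interest)): balance=$540.00 total_interest=$40.00
After 2 (withdraw($300)): balance=$240.00 total_interest=$40.00
After 3 (year_end (apply 8% annual interest)): balance=$259.20 total_interest=$59.20
After 4 (deposit($1000)): balance=$1259.20 total_interest=$59.20
After 5 (month_end (apply 1% monthly interest)): balance=$1271.79 total_interest=$71.79
After 6 (deposit($100)): balance=$1371.79 total_interest=$71.79
After 7 (month_end (apply 1% monthly interest)): balance=$1385.50 total_interest=$85.50
After 8 (withdraw($50)): balance=$1335.50 total_interest=$85.50
After 9 (deposit($100)): balance=$1435.50 total_interest=$85.50

Answer: 1435.50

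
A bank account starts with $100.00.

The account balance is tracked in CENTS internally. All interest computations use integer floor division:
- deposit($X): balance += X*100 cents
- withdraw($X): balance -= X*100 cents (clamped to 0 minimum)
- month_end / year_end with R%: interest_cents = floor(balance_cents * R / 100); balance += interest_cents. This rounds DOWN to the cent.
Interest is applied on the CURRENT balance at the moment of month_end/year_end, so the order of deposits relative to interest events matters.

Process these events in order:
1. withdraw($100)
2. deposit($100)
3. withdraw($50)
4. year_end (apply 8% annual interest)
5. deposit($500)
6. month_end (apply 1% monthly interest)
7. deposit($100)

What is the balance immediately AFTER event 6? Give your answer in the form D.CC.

Answer: 559.54

Derivation:
After 1 (withdraw($100)): balance=$0.00 total_interest=$0.00
After 2 (deposit($100)): balance=$100.00 total_interest=$0.00
After 3 (withdraw($50)): balance=$50.00 total_interest=$0.00
After 4 (year_end (apply 8% annual interest)): balance=$54.00 total_interest=$4.00
After 5 (deposit($500)): balance=$554.00 total_interest=$4.00
After 6 (month_end (apply 1% monthly interest)): balance=$559.54 total_interest=$9.54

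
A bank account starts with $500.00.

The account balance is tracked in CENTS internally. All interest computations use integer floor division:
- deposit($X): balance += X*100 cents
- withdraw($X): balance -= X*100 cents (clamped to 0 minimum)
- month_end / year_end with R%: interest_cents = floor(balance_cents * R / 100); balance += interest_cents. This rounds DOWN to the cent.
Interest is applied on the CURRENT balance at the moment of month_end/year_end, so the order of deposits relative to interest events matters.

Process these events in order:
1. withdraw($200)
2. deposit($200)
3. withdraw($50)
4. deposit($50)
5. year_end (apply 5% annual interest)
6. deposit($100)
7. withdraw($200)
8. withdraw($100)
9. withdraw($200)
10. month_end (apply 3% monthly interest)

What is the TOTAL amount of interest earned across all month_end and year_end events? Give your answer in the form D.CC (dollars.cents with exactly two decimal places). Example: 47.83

After 1 (withdraw($200)): balance=$300.00 total_interest=$0.00
After 2 (deposit($200)): balance=$500.00 total_interest=$0.00
After 3 (withdraw($50)): balance=$450.00 total_interest=$0.00
After 4 (deposit($50)): balance=$500.00 total_interest=$0.00
After 5 (year_end (apply 5% annual interest)): balance=$525.00 total_interest=$25.00
After 6 (deposit($100)): balance=$625.00 total_interest=$25.00
After 7 (withdraw($200)): balance=$425.00 total_interest=$25.00
After 8 (withdraw($100)): balance=$325.00 total_interest=$25.00
After 9 (withdraw($200)): balance=$125.00 total_interest=$25.00
After 10 (month_end (apply 3% monthly interest)): balance=$128.75 total_interest=$28.75

Answer: 28.75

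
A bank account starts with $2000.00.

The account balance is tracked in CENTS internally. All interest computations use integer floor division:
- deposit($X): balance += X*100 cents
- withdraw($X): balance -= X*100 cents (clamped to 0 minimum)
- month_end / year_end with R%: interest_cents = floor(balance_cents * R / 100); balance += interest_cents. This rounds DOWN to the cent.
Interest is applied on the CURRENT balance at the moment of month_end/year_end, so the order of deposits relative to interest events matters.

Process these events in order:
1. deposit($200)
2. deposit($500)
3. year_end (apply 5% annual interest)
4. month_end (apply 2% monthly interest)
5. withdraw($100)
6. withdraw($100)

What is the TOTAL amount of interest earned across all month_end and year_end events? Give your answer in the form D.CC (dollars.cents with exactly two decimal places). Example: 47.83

Answer: 191.70

Derivation:
After 1 (deposit($200)): balance=$2200.00 total_interest=$0.00
After 2 (deposit($500)): balance=$2700.00 total_interest=$0.00
After 3 (year_end (apply 5% annual interest)): balance=$2835.00 total_interest=$135.00
After 4 (month_end (apply 2% monthly interest)): balance=$2891.70 total_interest=$191.70
After 5 (withdraw($100)): balance=$2791.70 total_interest=$191.70
After 6 (withdraw($100)): balance=$2691.70 total_interest=$191.70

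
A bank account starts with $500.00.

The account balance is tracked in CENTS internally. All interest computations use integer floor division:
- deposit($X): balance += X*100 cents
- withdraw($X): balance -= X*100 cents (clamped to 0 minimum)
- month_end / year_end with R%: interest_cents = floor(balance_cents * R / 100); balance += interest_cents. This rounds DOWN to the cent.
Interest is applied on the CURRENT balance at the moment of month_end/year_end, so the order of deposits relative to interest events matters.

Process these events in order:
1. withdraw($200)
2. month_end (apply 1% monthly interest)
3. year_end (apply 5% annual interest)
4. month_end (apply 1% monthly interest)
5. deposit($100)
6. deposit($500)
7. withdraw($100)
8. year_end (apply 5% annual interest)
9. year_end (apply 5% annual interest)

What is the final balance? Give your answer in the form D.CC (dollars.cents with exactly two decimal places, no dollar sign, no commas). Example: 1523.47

After 1 (withdraw($200)): balance=$300.00 total_interest=$0.00
After 2 (month_end (apply 1% monthly interest)): balance=$303.00 total_interest=$3.00
After 3 (year_end (apply 5% annual interest)): balance=$318.15 total_interest=$18.15
After 4 (month_end (apply 1% monthly interest)): balance=$321.33 total_interest=$21.33
After 5 (deposit($100)): balance=$421.33 total_interest=$21.33
After 6 (deposit($500)): balance=$921.33 total_interest=$21.33
After 7 (withdraw($100)): balance=$821.33 total_interest=$21.33
After 8 (year_end (apply 5% annual interest)): balance=$862.39 total_interest=$62.39
After 9 (year_end (apply 5% annual interest)): balance=$905.50 total_interest=$105.50

Answer: 905.50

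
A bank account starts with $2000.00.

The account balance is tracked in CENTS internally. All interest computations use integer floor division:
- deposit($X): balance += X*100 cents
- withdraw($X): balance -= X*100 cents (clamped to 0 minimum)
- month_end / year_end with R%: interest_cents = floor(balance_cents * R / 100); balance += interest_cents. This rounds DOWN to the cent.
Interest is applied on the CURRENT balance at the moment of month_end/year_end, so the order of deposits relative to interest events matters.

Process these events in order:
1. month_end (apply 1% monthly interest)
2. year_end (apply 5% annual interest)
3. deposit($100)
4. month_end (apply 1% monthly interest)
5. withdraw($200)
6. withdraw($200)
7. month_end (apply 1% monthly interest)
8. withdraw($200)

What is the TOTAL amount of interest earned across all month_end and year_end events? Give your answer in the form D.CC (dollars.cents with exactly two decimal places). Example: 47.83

After 1 (month_end (apply 1% monthly interest)): balance=$2020.00 total_interest=$20.00
After 2 (year_end (apply 5% annual interest)): balance=$2121.00 total_interest=$121.00
After 3 (deposit($100)): balance=$2221.00 total_interest=$121.00
After 4 (month_end (apply 1% monthly interest)): balance=$2243.21 total_interest=$143.21
After 5 (withdraw($200)): balance=$2043.21 total_interest=$143.21
After 6 (withdraw($200)): balance=$1843.21 total_interest=$143.21
After 7 (month_end (apply 1% monthly interest)): balance=$1861.64 total_interest=$161.64
After 8 (withdraw($200)): balance=$1661.64 total_interest=$161.64

Answer: 161.64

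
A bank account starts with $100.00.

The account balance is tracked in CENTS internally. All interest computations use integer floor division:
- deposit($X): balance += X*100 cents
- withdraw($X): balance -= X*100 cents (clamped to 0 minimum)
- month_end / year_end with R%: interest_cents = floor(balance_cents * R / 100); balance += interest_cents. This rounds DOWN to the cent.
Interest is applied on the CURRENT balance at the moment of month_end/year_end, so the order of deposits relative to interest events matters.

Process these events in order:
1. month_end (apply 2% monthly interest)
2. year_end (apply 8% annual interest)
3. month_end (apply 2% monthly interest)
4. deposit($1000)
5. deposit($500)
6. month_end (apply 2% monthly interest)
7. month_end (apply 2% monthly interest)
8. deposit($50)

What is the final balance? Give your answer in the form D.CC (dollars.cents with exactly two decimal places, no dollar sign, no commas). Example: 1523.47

After 1 (month_end (apply 2% monthly interest)): balance=$102.00 total_interest=$2.00
After 2 (year_end (apply 8% annual interest)): balance=$110.16 total_interest=$10.16
After 3 (month_end (apply 2% monthly interest)): balance=$112.36 total_interest=$12.36
After 4 (deposit($1000)): balance=$1112.36 total_interest=$12.36
After 5 (deposit($500)): balance=$1612.36 total_interest=$12.36
After 6 (month_end (apply 2% monthly interest)): balance=$1644.60 total_interest=$44.60
After 7 (month_end (apply 2% monthly interest)): balance=$1677.49 total_interest=$77.49
After 8 (deposit($50)): balance=$1727.49 total_interest=$77.49

Answer: 1727.49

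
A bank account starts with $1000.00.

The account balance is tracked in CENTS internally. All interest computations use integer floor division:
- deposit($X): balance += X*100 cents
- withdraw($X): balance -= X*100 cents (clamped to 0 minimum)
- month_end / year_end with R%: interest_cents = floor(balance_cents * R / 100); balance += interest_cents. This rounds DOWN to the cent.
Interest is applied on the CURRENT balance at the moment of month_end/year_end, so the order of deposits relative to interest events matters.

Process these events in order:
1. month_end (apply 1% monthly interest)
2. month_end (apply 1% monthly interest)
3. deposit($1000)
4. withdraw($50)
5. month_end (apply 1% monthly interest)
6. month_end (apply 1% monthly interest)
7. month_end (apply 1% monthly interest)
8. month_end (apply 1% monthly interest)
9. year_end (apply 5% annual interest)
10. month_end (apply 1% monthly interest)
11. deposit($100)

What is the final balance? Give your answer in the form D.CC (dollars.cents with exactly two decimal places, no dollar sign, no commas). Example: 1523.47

After 1 (month_end (apply 1% monthly interest)): balance=$1010.00 total_interest=$10.00
After 2 (month_end (apply 1% monthly interest)): balance=$1020.10 total_interest=$20.10
After 3 (deposit($1000)): balance=$2020.10 total_interest=$20.10
After 4 (withdraw($50)): balance=$1970.10 total_interest=$20.10
After 5 (month_end (apply 1% monthly interest)): balance=$1989.80 total_interest=$39.80
After 6 (month_end (apply 1% monthly interest)): balance=$2009.69 total_interest=$59.69
After 7 (month_end (apply 1% monthly interest)): balance=$2029.78 total_interest=$79.78
After 8 (month_end (apply 1% monthly interest)): balance=$2050.07 total_interest=$100.07
After 9 (year_end (apply 5% annual interest)): balance=$2152.57 total_interest=$202.57
After 10 (month_end (apply 1% monthly interest)): balance=$2174.09 total_interest=$224.09
After 11 (deposit($100)): balance=$2274.09 total_interest=$224.09

Answer: 2274.09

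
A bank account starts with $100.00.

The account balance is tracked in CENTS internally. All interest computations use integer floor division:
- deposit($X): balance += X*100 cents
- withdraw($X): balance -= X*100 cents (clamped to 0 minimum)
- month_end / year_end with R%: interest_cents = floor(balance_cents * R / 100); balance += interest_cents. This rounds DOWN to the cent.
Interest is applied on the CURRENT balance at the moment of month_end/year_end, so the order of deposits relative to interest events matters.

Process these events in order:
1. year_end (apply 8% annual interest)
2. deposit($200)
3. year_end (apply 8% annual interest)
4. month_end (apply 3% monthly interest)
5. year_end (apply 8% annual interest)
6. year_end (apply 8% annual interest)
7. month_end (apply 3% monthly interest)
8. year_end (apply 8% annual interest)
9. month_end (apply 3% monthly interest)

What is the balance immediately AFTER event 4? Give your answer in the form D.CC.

Answer: 342.61

Derivation:
After 1 (year_end (apply 8% annual interest)): balance=$108.00 total_interest=$8.00
After 2 (deposit($200)): balance=$308.00 total_interest=$8.00
After 3 (year_end (apply 8% annual interest)): balance=$332.64 total_interest=$32.64
After 4 (month_end (apply 3% monthly interest)): balance=$342.61 total_interest=$42.61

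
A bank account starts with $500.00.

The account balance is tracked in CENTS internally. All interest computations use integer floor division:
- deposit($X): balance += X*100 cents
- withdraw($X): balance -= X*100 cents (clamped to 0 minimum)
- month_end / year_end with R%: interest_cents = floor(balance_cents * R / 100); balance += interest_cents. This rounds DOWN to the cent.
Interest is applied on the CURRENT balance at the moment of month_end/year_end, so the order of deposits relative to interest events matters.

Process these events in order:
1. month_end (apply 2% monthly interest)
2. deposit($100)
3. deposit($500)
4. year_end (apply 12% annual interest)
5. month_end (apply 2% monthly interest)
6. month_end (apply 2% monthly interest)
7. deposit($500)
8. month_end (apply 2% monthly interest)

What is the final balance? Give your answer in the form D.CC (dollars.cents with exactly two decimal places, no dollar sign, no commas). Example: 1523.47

After 1 (month_end (apply 2% monthly interest)): balance=$510.00 total_interest=$10.00
After 2 (deposit($100)): balance=$610.00 total_interest=$10.00
After 3 (deposit($500)): balance=$1110.00 total_interest=$10.00
After 4 (year_end (apply 12% annual interest)): balance=$1243.20 total_interest=$143.20
After 5 (month_end (apply 2% monthly interest)): balance=$1268.06 total_interest=$168.06
After 6 (month_end (apply 2% monthly interest)): balance=$1293.42 total_interest=$193.42
After 7 (deposit($500)): balance=$1793.42 total_interest=$193.42
After 8 (month_end (apply 2% monthly interest)): balance=$1829.28 total_interest=$229.28

Answer: 1829.28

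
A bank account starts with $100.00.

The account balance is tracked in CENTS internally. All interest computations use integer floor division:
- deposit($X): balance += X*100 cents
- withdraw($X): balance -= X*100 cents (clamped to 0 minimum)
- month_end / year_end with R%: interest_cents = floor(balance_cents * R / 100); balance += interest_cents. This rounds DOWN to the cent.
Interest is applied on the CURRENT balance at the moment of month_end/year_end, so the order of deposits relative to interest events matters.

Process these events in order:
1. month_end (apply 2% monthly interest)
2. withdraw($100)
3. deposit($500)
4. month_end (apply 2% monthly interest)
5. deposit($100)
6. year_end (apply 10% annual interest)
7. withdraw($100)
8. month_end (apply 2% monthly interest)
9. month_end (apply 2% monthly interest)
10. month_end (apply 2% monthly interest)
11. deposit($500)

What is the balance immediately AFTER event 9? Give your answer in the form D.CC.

Answer: 596.39

Derivation:
After 1 (month_end (apply 2% monthly interest)): balance=$102.00 total_interest=$2.00
After 2 (withdraw($100)): balance=$2.00 total_interest=$2.00
After 3 (deposit($500)): balance=$502.00 total_interest=$2.00
After 4 (month_end (apply 2% monthly interest)): balance=$512.04 total_interest=$12.04
After 5 (deposit($100)): balance=$612.04 total_interest=$12.04
After 6 (year_end (apply 10% annual interest)): balance=$673.24 total_interest=$73.24
After 7 (withdraw($100)): balance=$573.24 total_interest=$73.24
After 8 (month_end (apply 2% monthly interest)): balance=$584.70 total_interest=$84.70
After 9 (month_end (apply 2% monthly interest)): balance=$596.39 total_interest=$96.39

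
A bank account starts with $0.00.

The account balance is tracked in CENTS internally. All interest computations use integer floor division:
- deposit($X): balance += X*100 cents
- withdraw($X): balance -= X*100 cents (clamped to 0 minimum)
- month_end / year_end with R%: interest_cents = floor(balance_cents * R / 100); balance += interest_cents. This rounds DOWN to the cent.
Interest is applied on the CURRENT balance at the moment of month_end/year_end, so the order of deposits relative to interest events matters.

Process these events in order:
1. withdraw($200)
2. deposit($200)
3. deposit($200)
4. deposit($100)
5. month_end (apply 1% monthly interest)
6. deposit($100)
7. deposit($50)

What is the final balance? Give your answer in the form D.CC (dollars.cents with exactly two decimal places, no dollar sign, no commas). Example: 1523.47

After 1 (withdraw($200)): balance=$0.00 total_interest=$0.00
After 2 (deposit($200)): balance=$200.00 total_interest=$0.00
After 3 (deposit($200)): balance=$400.00 total_interest=$0.00
After 4 (deposit($100)): balance=$500.00 total_interest=$0.00
After 5 (month_end (apply 1% monthly interest)): balance=$505.00 total_interest=$5.00
After 6 (deposit($100)): balance=$605.00 total_interest=$5.00
After 7 (deposit($50)): balance=$655.00 total_interest=$5.00

Answer: 655.00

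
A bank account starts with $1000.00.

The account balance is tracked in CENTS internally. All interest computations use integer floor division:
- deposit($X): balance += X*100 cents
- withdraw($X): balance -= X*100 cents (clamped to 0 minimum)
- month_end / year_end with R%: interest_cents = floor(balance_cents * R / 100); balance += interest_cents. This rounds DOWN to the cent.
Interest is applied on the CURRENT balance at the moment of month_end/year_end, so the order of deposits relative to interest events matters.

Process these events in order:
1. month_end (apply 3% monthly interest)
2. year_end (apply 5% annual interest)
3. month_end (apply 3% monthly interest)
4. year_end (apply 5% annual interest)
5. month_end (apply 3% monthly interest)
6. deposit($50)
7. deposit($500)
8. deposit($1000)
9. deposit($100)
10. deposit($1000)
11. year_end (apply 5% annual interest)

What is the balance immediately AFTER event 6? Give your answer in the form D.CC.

Answer: 1254.71

Derivation:
After 1 (month_end (apply 3% monthly interest)): balance=$1030.00 total_interest=$30.00
After 2 (year_end (apply 5% annual interest)): balance=$1081.50 total_interest=$81.50
After 3 (month_end (apply 3% monthly interest)): balance=$1113.94 total_interest=$113.94
After 4 (year_end (apply 5% annual interest)): balance=$1169.63 total_interest=$169.63
After 5 (month_end (apply 3% monthly interest)): balance=$1204.71 total_interest=$204.71
After 6 (deposit($50)): balance=$1254.71 total_interest=$204.71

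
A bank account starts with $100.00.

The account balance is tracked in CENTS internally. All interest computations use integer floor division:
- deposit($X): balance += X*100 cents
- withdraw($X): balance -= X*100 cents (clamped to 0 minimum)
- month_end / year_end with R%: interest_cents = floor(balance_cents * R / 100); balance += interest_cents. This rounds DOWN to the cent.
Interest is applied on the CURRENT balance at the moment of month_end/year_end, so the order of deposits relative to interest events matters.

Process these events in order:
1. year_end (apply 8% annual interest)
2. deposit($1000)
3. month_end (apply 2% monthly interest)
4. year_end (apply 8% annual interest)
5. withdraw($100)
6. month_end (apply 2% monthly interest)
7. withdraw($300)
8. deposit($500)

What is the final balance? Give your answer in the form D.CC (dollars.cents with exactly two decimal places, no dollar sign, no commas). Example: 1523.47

After 1 (year_end (apply 8% annual interest)): balance=$108.00 total_interest=$8.00
After 2 (deposit($1000)): balance=$1108.00 total_interest=$8.00
After 3 (month_end (apply 2% monthly interest)): balance=$1130.16 total_interest=$30.16
After 4 (year_end (apply 8% annual interest)): balance=$1220.57 total_interest=$120.57
After 5 (withdraw($100)): balance=$1120.57 total_interest=$120.57
After 6 (month_end (apply 2% monthly interest)): balance=$1142.98 total_interest=$142.98
After 7 (withdraw($300)): balance=$842.98 total_interest=$142.98
After 8 (deposit($500)): balance=$1342.98 total_interest=$142.98

Answer: 1342.98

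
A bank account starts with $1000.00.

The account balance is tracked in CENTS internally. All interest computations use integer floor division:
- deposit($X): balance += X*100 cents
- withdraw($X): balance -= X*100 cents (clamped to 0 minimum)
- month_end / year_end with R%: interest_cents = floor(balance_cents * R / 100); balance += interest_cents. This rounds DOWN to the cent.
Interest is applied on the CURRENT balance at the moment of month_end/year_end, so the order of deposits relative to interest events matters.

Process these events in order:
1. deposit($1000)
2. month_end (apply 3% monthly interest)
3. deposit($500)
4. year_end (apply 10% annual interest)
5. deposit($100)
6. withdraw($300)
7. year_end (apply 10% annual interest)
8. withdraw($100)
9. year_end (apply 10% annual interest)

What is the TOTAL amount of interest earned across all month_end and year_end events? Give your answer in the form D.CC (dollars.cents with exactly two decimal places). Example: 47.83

After 1 (deposit($1000)): balance=$2000.00 total_interest=$0.00
After 2 (month_end (apply 3% monthly interest)): balance=$2060.00 total_interest=$60.00
After 3 (deposit($500)): balance=$2560.00 total_interest=$60.00
After 4 (year_end (apply 10% annual interest)): balance=$2816.00 total_interest=$316.00
After 5 (deposit($100)): balance=$2916.00 total_interest=$316.00
After 6 (withdraw($300)): balance=$2616.00 total_interest=$316.00
After 7 (year_end (apply 10% annual interest)): balance=$2877.60 total_interest=$577.60
After 8 (withdraw($100)): balance=$2777.60 total_interest=$577.60
After 9 (year_end (apply 10% annual interest)): balance=$3055.36 total_interest=$855.36

Answer: 855.36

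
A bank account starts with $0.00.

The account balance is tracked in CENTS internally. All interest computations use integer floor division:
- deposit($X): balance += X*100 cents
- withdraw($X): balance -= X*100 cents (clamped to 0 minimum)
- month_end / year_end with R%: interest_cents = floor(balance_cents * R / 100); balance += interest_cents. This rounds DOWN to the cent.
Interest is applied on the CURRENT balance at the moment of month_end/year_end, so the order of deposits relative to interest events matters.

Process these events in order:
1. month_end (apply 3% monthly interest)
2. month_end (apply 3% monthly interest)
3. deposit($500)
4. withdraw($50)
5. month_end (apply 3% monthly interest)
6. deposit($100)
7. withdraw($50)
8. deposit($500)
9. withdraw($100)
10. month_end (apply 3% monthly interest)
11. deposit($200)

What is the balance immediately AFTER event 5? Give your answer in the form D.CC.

After 1 (month_end (apply 3% monthly interest)): balance=$0.00 total_interest=$0.00
After 2 (month_end (apply 3% monthly interest)): balance=$0.00 total_interest=$0.00
After 3 (deposit($500)): balance=$500.00 total_interest=$0.00
After 4 (withdraw($50)): balance=$450.00 total_interest=$0.00
After 5 (month_end (apply 3% monthly interest)): balance=$463.50 total_interest=$13.50

Answer: 463.50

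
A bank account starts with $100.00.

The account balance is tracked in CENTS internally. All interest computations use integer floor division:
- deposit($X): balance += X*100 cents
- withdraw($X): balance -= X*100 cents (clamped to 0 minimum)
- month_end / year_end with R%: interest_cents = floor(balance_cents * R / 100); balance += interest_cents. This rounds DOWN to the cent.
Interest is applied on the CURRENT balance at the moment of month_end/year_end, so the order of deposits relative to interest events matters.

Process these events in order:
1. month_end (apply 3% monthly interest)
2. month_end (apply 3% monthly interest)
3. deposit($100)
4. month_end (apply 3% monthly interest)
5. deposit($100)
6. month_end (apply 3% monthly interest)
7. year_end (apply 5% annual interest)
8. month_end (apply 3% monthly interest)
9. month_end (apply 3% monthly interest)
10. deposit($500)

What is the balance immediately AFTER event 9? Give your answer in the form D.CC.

Answer: 358.27

Derivation:
After 1 (month_end (apply 3% monthly interest)): balance=$103.00 total_interest=$3.00
After 2 (month_end (apply 3% monthly interest)): balance=$106.09 total_interest=$6.09
After 3 (deposit($100)): balance=$206.09 total_interest=$6.09
After 4 (month_end (apply 3% monthly interest)): balance=$212.27 total_interest=$12.27
After 5 (deposit($100)): balance=$312.27 total_interest=$12.27
After 6 (month_end (apply 3% monthly interest)): balance=$321.63 total_interest=$21.63
After 7 (year_end (apply 5% annual interest)): balance=$337.71 total_interest=$37.71
After 8 (month_end (apply 3% monthly interest)): balance=$347.84 total_interest=$47.84
After 9 (month_end (apply 3% monthly interest)): balance=$358.27 total_interest=$58.27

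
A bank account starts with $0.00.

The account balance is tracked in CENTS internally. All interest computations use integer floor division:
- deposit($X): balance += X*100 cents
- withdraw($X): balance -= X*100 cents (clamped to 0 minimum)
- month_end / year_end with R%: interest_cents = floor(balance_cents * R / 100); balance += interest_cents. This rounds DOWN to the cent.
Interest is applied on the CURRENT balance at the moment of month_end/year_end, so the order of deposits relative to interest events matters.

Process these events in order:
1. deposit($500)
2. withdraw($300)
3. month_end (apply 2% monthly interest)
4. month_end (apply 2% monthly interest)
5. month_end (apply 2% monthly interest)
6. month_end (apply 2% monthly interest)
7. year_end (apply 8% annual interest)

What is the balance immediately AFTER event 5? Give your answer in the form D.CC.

Answer: 212.24

Derivation:
After 1 (deposit($500)): balance=$500.00 total_interest=$0.00
After 2 (withdraw($300)): balance=$200.00 total_interest=$0.00
After 3 (month_end (apply 2% monthly interest)): balance=$204.00 total_interest=$4.00
After 4 (month_end (apply 2% monthly interest)): balance=$208.08 total_interest=$8.08
After 5 (month_end (apply 2% monthly interest)): balance=$212.24 total_interest=$12.24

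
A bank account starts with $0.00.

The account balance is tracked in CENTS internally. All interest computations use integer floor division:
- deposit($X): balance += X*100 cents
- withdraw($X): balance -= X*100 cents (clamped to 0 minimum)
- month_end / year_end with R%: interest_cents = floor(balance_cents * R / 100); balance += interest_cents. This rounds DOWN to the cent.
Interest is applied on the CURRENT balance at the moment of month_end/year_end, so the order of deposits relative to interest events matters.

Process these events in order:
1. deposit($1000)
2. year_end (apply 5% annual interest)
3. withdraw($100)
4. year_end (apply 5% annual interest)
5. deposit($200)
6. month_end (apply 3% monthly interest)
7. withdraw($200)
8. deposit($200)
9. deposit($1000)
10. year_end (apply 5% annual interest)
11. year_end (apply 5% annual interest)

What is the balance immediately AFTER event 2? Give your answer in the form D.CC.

Answer: 1050.00

Derivation:
After 1 (deposit($1000)): balance=$1000.00 total_interest=$0.00
After 2 (year_end (apply 5% annual interest)): balance=$1050.00 total_interest=$50.00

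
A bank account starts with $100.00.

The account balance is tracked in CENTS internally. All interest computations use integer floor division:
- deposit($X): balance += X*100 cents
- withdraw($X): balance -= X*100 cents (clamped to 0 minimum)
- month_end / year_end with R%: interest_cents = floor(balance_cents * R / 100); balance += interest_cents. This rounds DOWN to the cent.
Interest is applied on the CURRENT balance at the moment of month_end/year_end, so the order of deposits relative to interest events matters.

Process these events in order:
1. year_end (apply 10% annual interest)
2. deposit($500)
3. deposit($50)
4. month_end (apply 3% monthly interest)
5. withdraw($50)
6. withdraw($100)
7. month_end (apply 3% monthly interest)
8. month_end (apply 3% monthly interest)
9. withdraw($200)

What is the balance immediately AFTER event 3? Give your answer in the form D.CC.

After 1 (year_end (apply 10% annual interest)): balance=$110.00 total_interest=$10.00
After 2 (deposit($500)): balance=$610.00 total_interest=$10.00
After 3 (deposit($50)): balance=$660.00 total_interest=$10.00

Answer: 660.00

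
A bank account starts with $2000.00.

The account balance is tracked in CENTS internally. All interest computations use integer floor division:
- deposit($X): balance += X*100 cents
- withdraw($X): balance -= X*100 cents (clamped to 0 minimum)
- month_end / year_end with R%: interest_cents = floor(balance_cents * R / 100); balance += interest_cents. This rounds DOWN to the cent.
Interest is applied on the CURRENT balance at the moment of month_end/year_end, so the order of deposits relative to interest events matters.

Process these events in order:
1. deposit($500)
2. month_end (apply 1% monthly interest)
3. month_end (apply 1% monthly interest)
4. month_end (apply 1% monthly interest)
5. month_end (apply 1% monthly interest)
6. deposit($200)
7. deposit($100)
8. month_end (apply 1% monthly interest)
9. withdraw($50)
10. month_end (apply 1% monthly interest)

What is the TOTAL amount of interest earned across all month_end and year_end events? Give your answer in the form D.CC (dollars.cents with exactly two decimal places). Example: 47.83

Answer: 159.31

Derivation:
After 1 (deposit($500)): balance=$2500.00 total_interest=$0.00
After 2 (month_end (apply 1% monthly interest)): balance=$2525.00 total_interest=$25.00
After 3 (month_end (apply 1% monthly interest)): balance=$2550.25 total_interest=$50.25
After 4 (month_end (apply 1% monthly interest)): balance=$2575.75 total_interest=$75.75
After 5 (month_end (apply 1% monthly interest)): balance=$2601.50 total_interest=$101.50
After 6 (deposit($200)): balance=$2801.50 total_interest=$101.50
After 7 (deposit($100)): balance=$2901.50 total_interest=$101.50
After 8 (month_end (apply 1% monthly interest)): balance=$2930.51 total_interest=$130.51
After 9 (withdraw($50)): balance=$2880.51 total_interest=$130.51
After 10 (month_end (apply 1% monthly interest)): balance=$2909.31 total_interest=$159.31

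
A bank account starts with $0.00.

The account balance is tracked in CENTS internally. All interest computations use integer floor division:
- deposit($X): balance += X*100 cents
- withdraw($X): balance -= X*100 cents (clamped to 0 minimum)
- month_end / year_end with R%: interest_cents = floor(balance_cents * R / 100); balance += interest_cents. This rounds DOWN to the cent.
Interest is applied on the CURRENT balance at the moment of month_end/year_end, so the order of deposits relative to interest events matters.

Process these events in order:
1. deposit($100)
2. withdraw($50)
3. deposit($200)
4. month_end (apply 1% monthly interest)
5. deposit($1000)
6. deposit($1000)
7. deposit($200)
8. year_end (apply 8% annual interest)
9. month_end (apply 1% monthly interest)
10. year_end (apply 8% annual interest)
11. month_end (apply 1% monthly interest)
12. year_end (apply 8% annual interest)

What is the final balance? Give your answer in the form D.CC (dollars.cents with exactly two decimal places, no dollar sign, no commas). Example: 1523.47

Answer: 3151.52

Derivation:
After 1 (deposit($100)): balance=$100.00 total_interest=$0.00
After 2 (withdraw($50)): balance=$50.00 total_interest=$0.00
After 3 (deposit($200)): balance=$250.00 total_interest=$0.00
After 4 (month_end (apply 1% monthly interest)): balance=$252.50 total_interest=$2.50
After 5 (deposit($1000)): balance=$1252.50 total_interest=$2.50
After 6 (deposit($1000)): balance=$2252.50 total_interest=$2.50
After 7 (deposit($200)): balance=$2452.50 total_interest=$2.50
After 8 (year_end (apply 8% annual interest)): balance=$2648.70 total_interest=$198.70
After 9 (month_end (apply 1% monthly interest)): balance=$2675.18 total_interest=$225.18
After 10 (year_end (apply 8% annual interest)): balance=$2889.19 total_interest=$439.19
After 11 (month_end (apply 1% monthly interest)): balance=$2918.08 total_interest=$468.08
After 12 (year_end (apply 8% annual interest)): balance=$3151.52 total_interest=$701.52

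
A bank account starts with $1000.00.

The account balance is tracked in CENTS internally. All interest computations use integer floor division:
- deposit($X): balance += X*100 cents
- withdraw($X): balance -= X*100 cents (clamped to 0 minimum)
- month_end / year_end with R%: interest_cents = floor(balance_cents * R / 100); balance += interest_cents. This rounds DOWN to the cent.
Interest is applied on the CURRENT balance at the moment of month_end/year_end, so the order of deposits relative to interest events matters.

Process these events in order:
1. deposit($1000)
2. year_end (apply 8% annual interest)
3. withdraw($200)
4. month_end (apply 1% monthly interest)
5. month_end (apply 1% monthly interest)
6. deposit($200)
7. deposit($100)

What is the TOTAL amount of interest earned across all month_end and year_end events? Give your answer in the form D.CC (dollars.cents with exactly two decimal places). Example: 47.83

Answer: 199.39

Derivation:
After 1 (deposit($1000)): balance=$2000.00 total_interest=$0.00
After 2 (year_end (apply 8% annual interest)): balance=$2160.00 total_interest=$160.00
After 3 (withdraw($200)): balance=$1960.00 total_interest=$160.00
After 4 (month_end (apply 1% monthly interest)): balance=$1979.60 total_interest=$179.60
After 5 (month_end (apply 1% monthly interest)): balance=$1999.39 total_interest=$199.39
After 6 (deposit($200)): balance=$2199.39 total_interest=$199.39
After 7 (deposit($100)): balance=$2299.39 total_interest=$199.39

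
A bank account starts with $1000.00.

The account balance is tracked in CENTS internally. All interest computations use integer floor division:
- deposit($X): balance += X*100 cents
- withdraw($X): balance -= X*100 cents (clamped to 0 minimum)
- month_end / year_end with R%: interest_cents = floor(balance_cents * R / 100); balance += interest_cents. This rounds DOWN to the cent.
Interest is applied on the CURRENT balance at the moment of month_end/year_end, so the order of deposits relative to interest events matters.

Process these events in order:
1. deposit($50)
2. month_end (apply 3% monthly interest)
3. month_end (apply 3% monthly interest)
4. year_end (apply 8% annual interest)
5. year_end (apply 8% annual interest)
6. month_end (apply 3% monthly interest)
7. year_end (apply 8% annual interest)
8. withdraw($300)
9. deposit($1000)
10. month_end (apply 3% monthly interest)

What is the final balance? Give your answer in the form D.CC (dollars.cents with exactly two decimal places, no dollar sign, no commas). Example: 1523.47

After 1 (deposit($50)): balance=$1050.00 total_interest=$0.00
After 2 (month_end (apply 3% monthly interest)): balance=$1081.50 total_interest=$31.50
After 3 (month_end (apply 3% monthly interest)): balance=$1113.94 total_interest=$63.94
After 4 (year_end (apply 8% annual interest)): balance=$1203.05 total_interest=$153.05
After 5 (year_end (apply 8% annual interest)): balance=$1299.29 total_interest=$249.29
After 6 (month_end (apply 3% monthly interest)): balance=$1338.26 total_interest=$288.26
After 7 (year_end (apply 8% annual interest)): balance=$1445.32 total_interest=$395.32
After 8 (withdraw($300)): balance=$1145.32 total_interest=$395.32
After 9 (deposit($1000)): balance=$2145.32 total_interest=$395.32
After 10 (month_end (apply 3% monthly interest)): balance=$2209.67 total_interest=$459.67

Answer: 2209.67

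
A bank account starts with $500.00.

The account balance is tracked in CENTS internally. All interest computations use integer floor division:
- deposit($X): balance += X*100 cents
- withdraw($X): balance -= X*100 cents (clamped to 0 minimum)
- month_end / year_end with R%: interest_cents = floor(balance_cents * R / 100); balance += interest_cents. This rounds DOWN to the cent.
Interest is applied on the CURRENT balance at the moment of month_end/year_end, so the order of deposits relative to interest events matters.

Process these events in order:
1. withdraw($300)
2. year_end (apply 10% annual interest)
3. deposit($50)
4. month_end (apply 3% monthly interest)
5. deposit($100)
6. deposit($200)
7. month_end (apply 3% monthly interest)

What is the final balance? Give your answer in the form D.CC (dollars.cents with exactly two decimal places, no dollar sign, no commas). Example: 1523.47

Answer: 595.44

Derivation:
After 1 (withdraw($300)): balance=$200.00 total_interest=$0.00
After 2 (year_end (apply 10% annual interest)): balance=$220.00 total_interest=$20.00
After 3 (deposit($50)): balance=$270.00 total_interest=$20.00
After 4 (month_end (apply 3% monthly interest)): balance=$278.10 total_interest=$28.10
After 5 (deposit($100)): balance=$378.10 total_interest=$28.10
After 6 (deposit($200)): balance=$578.10 total_interest=$28.10
After 7 (month_end (apply 3% monthly interest)): balance=$595.44 total_interest=$45.44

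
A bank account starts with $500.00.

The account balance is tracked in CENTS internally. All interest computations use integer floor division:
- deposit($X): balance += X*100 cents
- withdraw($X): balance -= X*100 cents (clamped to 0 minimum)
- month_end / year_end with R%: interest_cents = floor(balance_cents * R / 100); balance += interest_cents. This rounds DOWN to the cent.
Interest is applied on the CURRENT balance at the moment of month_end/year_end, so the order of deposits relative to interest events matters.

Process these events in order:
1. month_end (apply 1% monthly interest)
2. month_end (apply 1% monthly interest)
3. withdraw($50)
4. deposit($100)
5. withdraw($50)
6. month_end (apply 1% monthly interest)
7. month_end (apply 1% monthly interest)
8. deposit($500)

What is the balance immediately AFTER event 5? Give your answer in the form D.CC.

After 1 (month_end (apply 1% monthly interest)): balance=$505.00 total_interest=$5.00
After 2 (month_end (apply 1% monthly interest)): balance=$510.05 total_interest=$10.05
After 3 (withdraw($50)): balance=$460.05 total_interest=$10.05
After 4 (deposit($100)): balance=$560.05 total_interest=$10.05
After 5 (withdraw($50)): balance=$510.05 total_interest=$10.05

Answer: 510.05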